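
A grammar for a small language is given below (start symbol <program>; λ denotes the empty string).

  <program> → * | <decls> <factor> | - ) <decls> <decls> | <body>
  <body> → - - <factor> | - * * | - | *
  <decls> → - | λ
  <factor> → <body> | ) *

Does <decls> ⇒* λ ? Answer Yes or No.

Yes

<decls> has an λ-production, so <decls> ⇒ λ.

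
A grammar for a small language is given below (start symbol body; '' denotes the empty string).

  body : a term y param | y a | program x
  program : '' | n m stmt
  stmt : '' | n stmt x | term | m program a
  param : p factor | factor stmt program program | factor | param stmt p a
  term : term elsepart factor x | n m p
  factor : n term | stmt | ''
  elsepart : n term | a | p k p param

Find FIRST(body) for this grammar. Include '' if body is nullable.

{ a, n, x, y }

body : a term y param contributes {a}.
body : y a contributes {y}.
From body : program x: program nullable, take FIRST(program) ∪ {x} = { n, x }.
Union: FIRST(body) = { a, n, x, y }.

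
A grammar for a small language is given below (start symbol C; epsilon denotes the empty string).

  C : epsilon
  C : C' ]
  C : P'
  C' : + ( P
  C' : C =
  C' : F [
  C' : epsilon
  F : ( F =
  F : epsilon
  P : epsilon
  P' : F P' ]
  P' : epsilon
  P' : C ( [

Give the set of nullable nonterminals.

{ C, C', F, P, P' }

Directly nullable (have an epsilon-production): C, C', F, P, P'.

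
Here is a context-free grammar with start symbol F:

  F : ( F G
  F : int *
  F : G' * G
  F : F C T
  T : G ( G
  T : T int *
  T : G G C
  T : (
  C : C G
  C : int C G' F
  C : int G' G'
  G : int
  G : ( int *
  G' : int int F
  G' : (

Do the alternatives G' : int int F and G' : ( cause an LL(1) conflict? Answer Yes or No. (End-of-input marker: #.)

No

FIRST(int int F) = { int } and FIRST(() = { ( }.
The FIRST sets are disjoint and neither alternative is nullable — no conflict.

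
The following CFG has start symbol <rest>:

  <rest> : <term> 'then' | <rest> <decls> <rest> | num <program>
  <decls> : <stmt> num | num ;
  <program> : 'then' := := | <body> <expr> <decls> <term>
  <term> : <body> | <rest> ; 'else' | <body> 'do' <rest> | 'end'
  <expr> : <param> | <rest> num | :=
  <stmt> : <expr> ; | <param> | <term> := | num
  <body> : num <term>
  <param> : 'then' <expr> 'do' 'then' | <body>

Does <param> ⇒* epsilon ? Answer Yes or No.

No

No nonterminal in this grammar is nullable.
No production of <param> has an RHS whose symbols are all nullable, so <param> is not nullable.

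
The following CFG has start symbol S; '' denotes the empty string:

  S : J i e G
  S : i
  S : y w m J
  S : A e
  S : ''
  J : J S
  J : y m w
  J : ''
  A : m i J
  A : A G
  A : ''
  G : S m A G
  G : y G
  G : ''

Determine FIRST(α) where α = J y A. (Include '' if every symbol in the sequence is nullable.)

Add FIRST(J)\{''} = { e, i, m, y }; J is nullable, continue.
y is a terminal; add {y} and stop.

{ e, i, m, y }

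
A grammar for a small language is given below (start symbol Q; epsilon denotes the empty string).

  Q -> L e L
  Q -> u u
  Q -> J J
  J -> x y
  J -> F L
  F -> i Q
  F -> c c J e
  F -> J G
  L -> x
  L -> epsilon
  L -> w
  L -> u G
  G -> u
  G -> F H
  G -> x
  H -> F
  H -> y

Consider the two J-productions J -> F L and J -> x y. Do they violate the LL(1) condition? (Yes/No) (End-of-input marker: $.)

Yes

FIRST(F L) = { c, i, x } and FIRST(x y) = { x }.
Both contain x, so the two alternatives are not disjoint — LL(1) conflict.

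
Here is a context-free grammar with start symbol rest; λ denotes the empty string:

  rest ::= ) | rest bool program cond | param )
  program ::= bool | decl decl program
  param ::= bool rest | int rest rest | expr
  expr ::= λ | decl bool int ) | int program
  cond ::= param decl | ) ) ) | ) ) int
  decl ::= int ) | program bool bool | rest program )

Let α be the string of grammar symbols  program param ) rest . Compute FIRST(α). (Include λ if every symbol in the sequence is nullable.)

Add FIRST(program) = { ), bool, int }; program is not nullable, stop.

{ ), bool, int }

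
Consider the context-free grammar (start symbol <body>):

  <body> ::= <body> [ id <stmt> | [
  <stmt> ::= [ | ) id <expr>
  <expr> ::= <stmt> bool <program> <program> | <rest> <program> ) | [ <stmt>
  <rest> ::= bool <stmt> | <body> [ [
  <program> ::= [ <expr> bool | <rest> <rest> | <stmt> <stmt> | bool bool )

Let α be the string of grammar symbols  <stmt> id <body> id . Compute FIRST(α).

{ ), [ }

Add FIRST(<stmt>) = { ), [ }; <stmt> is not nullable, stop.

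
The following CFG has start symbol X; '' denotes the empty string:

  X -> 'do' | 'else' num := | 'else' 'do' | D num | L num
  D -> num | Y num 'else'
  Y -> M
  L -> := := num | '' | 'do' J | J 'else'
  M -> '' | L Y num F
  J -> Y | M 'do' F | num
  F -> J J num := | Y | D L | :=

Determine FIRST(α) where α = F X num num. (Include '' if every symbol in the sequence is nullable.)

{ 'do', 'else', :=, num }

Add FIRST(F)\{''} = { 'do', 'else', :=, num }; F is nullable, continue.
Add FIRST(X) = { 'do', 'else', :=, num }; X is not nullable, stop.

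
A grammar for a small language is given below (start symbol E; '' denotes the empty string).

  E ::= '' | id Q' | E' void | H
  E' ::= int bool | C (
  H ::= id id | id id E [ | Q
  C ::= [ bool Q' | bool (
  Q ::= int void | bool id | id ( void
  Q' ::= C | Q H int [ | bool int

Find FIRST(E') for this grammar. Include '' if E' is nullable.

{ [, bool, int }

E' ::= int bool contributes {int}.
From E' ::= C (: add FIRST(C) = { [, bool }.
Union: FIRST(E') = { [, bool, int }.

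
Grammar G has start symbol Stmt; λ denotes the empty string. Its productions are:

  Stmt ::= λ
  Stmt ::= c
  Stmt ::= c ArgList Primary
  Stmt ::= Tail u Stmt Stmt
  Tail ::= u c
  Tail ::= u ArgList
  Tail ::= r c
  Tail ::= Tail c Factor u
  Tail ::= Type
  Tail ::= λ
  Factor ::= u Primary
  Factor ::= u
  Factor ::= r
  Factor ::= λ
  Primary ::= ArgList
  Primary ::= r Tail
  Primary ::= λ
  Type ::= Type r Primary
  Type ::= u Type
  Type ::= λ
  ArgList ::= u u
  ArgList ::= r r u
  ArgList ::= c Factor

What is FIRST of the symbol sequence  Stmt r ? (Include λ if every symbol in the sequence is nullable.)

{ c, r, u }

Add FIRST(Stmt)\{λ} = { c, r, u }; Stmt is nullable, continue.
r is a terminal; add {r} and stop.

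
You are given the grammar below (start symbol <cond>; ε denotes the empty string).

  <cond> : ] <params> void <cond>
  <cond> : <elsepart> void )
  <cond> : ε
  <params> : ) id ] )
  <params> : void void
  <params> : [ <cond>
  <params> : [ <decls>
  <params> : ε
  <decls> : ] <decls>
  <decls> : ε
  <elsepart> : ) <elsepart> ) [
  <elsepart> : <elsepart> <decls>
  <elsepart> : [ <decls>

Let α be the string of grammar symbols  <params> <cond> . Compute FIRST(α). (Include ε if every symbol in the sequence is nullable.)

Add FIRST(<params>)\{ε} = { ), [, void }; <params> is nullable, continue.
Add FIRST(<cond>)\{ε} = { ), [, ] }; <cond> is nullable, continue.
Every symbol is nullable, so include ε.

{ ), [, ], void, ε }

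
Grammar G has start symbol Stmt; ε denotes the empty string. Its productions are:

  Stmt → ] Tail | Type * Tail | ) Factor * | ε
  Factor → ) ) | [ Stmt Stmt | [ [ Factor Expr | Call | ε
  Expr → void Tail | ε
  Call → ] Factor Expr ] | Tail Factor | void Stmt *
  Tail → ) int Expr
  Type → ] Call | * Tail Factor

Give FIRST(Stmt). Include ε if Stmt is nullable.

{ ), *, ], ε }

Stmt → ] Tail contributes {]}.
From Stmt → Type * Tail: add FIRST(Type) = { *, ] }.
Stmt → ) Factor * contributes {)}.
Stmt → ε contributes ε.
Union: FIRST(Stmt) = { ), *, ], ε }.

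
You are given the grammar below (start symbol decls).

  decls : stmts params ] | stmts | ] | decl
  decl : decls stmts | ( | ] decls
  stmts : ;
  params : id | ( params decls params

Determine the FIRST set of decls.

From decls : stmts params ]: add FIRST(stmts) = { ; }.
From decls : stmts: add FIRST(stmts) = { ; }.
decls : ] contributes {]}.
From decls : decl: add FIRST(decl) = { (, ;, ] }.
Union: FIRST(decls) = { (, ;, ] }.

{ (, ;, ] }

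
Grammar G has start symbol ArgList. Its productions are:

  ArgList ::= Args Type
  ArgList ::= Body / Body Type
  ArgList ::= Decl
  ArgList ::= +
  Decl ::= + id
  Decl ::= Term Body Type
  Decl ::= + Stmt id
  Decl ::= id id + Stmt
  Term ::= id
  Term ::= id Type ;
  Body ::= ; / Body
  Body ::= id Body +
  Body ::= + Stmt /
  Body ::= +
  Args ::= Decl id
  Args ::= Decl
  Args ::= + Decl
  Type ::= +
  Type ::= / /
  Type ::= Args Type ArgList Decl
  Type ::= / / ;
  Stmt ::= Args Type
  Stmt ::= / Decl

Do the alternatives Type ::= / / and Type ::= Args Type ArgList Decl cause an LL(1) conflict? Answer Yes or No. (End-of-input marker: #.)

No

FIRST(/ /) = { / } and FIRST(Args Type ArgList Decl) = { +, id }.
The FIRST sets are disjoint and neither alternative is nullable — no conflict.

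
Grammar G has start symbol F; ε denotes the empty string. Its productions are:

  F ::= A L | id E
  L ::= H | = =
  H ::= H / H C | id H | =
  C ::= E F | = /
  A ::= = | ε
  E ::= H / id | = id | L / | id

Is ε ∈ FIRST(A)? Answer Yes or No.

A has an ε-production, so A ⇒ ε.

Yes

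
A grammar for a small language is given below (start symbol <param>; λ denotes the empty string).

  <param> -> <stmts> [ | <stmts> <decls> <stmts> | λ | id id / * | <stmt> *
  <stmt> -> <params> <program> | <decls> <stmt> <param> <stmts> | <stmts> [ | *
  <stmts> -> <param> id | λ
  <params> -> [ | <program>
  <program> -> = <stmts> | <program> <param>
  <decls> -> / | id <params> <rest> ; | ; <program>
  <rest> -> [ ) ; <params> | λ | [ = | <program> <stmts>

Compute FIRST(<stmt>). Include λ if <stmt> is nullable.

{ *, /, ;, =, [, id }

From <stmt> -> <params> <program>: add FIRST(<params>) = { =, [ }.
From <stmt> -> <decls> <stmt> <param> <stmts>: add FIRST(<decls>) = { /, ;, id }.
From <stmt> -> <stmts> [: <stmts> nullable, take FIRST(<stmts>) ∪ {[} = { *, /, ;, =, [, id }.
<stmt> -> * contributes {*}.
Union: FIRST(<stmt>) = { *, /, ;, =, [, id }.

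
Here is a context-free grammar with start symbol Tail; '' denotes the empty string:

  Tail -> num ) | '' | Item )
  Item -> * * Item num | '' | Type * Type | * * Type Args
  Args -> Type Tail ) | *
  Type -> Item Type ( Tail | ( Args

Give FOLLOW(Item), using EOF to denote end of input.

In Tail -> Item ): add FIRST()) = { ) }.
In Item -> * * Item num: add FIRST(num) = { num }.
In Type -> Item Type ( Tail: add FIRST(Type ( Tail) = { (, * }.
Union: FOLLOW(Item) = { (, ), *, num }.

{ (, ), *, num }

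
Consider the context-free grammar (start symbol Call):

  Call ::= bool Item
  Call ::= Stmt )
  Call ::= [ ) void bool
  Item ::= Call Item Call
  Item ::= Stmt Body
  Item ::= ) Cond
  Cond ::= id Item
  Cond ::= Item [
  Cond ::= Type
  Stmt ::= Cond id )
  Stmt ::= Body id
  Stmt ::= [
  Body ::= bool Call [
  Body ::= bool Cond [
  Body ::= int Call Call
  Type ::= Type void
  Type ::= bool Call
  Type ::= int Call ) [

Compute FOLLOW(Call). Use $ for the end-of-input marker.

Call is the start symbol, so $ ∈ FOLLOW(Call).
In Item ::= Call Item Call: add FIRST(Item Call) = { ), [, bool, id, int }.
In Item ::= Call Item Call: Call is at the end, add FOLLOW(Item) = { $, ), [, bool, id, int, void }.
In Body ::= bool Call [: add FIRST([) = { [ }.
In Body ::= int Call Call: add FIRST(Call) = { ), [, bool, id, int }.
In Body ::= int Call Call: Call is at the end, add FOLLOW(Body) = { $, ), [, bool, id, int, void }.
In Type ::= bool Call: Call is at the end, add FOLLOW(Type) = { $, ), [, bool, id, int, void }.
In Type ::= int Call ) [: add FIRST() [) = { ) }.
Union: FOLLOW(Call) = { $, ), [, bool, id, int, void }.

{ $, ), [, bool, id, int, void }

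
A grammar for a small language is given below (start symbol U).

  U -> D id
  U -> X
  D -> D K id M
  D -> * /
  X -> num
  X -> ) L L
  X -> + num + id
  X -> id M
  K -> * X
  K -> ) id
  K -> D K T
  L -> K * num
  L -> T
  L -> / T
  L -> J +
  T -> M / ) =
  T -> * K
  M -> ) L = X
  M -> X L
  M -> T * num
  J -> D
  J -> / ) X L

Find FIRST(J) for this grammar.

{ *, / }

From J -> D: add FIRST(D) = { * }.
J -> / ) X L contributes {/}.
Union: FIRST(J) = { *, / }.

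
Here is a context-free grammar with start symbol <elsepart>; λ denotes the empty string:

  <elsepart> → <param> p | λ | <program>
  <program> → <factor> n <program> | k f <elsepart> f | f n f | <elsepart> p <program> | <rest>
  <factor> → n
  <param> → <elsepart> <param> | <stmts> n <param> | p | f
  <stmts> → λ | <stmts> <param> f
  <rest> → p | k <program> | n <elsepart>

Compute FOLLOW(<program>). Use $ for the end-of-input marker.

In <elsepart> → <program>: <program> is at the end, add FOLLOW(<elsepart>) = { $, f, k, n, p }.
In <program> → <factor> n <program>: <program> is at the end, add FOLLOW(<program>) = { $, f, k, n, p }.
In <program> → <elsepart> p <program>: <program> is at the end, add FOLLOW(<program>) = { $, f, k, n, p }.
In <rest> → k <program>: <program> is at the end, add FOLLOW(<rest>) = { $, f, k, n, p }.
Union: FOLLOW(<program>) = { $, f, k, n, p }.

{ $, f, k, n, p }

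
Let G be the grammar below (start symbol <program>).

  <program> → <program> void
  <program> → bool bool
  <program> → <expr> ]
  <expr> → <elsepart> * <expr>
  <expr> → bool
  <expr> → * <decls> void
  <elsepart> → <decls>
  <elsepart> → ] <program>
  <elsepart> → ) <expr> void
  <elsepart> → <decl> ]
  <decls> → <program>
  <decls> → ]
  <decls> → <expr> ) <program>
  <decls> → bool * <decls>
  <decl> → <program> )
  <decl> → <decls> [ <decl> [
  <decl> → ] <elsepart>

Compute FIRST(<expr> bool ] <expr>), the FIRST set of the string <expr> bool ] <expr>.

Add FIRST(<expr>) = { ), *, ], bool }; <expr> is not nullable, stop.

{ ), *, ], bool }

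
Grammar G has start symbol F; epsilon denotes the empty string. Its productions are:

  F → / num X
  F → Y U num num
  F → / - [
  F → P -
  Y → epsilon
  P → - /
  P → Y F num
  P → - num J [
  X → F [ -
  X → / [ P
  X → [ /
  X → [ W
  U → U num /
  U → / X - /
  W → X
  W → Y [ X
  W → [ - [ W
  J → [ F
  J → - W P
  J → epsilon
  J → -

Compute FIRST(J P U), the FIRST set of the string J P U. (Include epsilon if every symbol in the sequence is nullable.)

Add FIRST(J)\{epsilon} = { -, [ }; J is nullable, continue.
Add FIRST(P) = { -, / }; P is not nullable, stop.

{ -, /, [ }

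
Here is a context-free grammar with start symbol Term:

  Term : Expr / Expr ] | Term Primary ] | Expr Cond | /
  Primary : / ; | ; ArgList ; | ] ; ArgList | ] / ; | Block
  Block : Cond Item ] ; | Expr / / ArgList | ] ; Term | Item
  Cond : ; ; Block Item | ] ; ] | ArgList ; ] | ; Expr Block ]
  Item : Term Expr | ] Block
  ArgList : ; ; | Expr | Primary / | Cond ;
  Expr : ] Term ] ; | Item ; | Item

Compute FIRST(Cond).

{ /, ;, ] }

Cond : ; ; Block Item contributes {;}.
Cond : ] ; ] contributes {]}.
From Cond : ArgList ; ]: add FIRST(ArgList) = { /, ;, ] }.
Cond : ; Expr Block ] contributes {;}.
Union: FIRST(Cond) = { /, ;, ] }.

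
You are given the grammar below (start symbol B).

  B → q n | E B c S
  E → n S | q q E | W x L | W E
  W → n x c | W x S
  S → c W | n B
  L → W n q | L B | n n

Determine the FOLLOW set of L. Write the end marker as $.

In E → W x L: L is at the end, add FOLLOW(E) = { n, q }.
In L → L B: add FIRST(B) = { n, q }.
Union: FOLLOW(L) = { n, q }.

{ n, q }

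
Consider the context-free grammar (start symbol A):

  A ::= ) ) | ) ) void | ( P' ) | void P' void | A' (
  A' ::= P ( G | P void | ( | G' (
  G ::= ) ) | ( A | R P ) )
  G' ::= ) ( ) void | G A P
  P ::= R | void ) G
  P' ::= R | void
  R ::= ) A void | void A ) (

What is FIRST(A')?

{ (, ), void }

From A' ::= P ( G: add FIRST(P) = { ), void }.
From A' ::= P void: add FIRST(P) = { ), void }.
A' ::= ( contributes {(}.
From A' ::= G' (: add FIRST(G') = { (, ), void }.
Union: FIRST(A') = { (, ), void }.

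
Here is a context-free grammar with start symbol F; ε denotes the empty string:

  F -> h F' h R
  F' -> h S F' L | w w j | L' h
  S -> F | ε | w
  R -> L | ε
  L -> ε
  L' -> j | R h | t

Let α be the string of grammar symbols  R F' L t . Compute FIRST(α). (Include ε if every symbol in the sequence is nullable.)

Add FIRST(R)\{ε} = {  }; R is nullable, continue.
Add FIRST(F') = { h, j, t, w }; F' is not nullable, stop.

{ h, j, t, w }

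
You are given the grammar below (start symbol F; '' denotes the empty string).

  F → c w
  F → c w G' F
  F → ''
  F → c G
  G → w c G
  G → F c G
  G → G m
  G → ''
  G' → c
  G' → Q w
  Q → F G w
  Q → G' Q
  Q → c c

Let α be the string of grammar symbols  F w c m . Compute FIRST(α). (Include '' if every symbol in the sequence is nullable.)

{ c, w }

Add FIRST(F)\{''} = { c }; F is nullable, continue.
w is a terminal; add {w} and stop.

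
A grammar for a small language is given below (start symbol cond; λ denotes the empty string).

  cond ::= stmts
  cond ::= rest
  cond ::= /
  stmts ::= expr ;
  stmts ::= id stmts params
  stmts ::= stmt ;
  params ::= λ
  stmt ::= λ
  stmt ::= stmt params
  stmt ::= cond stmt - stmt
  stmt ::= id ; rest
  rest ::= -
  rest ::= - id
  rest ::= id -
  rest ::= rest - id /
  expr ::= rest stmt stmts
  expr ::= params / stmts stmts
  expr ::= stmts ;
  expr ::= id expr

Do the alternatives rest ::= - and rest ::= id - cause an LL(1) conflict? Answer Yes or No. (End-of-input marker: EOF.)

No

FIRST(-) = { - } and FIRST(id -) = { id }.
The FIRST sets are disjoint and neither alternative is nullable — no conflict.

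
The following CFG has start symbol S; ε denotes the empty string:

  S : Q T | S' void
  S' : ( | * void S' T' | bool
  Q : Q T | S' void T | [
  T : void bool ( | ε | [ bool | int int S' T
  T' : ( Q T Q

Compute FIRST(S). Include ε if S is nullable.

{ (, *, [, bool }

From S : Q T: add FIRST(Q) = { (, *, [, bool }.
From S : S' void: add FIRST(S') = { (, *, bool }.
Union: FIRST(S) = { (, *, [, bool }.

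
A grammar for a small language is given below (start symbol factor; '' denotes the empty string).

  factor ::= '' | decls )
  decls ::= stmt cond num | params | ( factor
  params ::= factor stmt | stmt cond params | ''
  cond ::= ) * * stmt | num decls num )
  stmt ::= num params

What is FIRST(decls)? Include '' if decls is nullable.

From decls ::= stmt cond num: add FIRST(stmt) = { num }.
From decls ::= params: add FIRST(params) = { (, ), num, '' } (including '' since params is nullable).
decls ::= ( factor contributes {(}.
Union: FIRST(decls) = { (, ), num, '' }.

{ (, ), num, '' }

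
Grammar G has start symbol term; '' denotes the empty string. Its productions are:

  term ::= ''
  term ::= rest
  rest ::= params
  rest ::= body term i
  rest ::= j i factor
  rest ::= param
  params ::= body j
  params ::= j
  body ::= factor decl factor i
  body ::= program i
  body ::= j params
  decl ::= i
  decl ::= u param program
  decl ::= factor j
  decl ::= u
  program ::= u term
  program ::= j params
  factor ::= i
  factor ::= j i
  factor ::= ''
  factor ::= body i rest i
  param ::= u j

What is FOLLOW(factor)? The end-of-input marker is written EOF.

{ EOF, i, j, u }

In rest ::= j i factor: factor is at the end, add FOLLOW(rest) = { EOF, i, j, u }.
In body ::= factor decl factor i: add FIRST(decl factor i) = { i, j, u }.
In body ::= factor decl factor i: add FIRST(i) = { i }.
In decl ::= factor j: add FIRST(j) = { j }.
Union: FOLLOW(factor) = { EOF, i, j, u }.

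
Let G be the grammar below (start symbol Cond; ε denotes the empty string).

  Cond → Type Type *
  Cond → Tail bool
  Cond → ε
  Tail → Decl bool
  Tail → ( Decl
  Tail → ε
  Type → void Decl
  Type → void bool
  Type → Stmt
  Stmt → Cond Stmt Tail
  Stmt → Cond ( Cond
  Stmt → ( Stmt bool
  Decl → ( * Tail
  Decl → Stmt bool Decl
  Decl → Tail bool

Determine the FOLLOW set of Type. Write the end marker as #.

{ (, *, bool, void }

In Cond → Type Type *: add FIRST(Type *) = { (, bool, void }.
In Cond → Type Type *: add FIRST(*) = { * }.
Union: FOLLOW(Type) = { (, *, bool, void }.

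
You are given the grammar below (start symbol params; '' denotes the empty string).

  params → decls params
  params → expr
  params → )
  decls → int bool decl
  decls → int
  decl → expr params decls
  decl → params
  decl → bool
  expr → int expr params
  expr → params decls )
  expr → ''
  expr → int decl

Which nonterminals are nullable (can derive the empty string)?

Directly nullable (have an ''-production): expr.
decl → params with every symbol nullable, so decl is nullable.
params → expr with every symbol nullable, so params is nullable.
No other nonterminal has a production whose RHS symbols are all nullable.

{ decl, expr, params }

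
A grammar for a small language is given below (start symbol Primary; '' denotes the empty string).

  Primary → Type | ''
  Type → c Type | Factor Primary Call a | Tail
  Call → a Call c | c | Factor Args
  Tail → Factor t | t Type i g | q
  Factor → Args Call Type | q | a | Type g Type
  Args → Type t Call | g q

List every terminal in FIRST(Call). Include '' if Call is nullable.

{ a, c, g, q, t }

Call → a Call c contributes {a}.
Call → c contributes {c}.
From Call → Factor Args: add FIRST(Factor) = { a, c, g, q, t }.
Union: FIRST(Call) = { a, c, g, q, t }.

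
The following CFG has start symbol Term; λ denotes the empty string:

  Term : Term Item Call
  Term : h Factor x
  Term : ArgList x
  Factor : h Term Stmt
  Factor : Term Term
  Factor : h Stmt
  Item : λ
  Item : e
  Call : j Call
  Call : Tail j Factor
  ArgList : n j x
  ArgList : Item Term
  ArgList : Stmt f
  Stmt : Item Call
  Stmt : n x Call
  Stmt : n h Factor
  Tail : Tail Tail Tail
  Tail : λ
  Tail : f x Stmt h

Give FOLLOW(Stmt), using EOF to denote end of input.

In Factor : h Term Stmt: Stmt is at the end, add FOLLOW(Factor) = { EOF, e, f, h, j, n, x }.
In Factor : h Stmt: Stmt is at the end, add FOLLOW(Factor) = { EOF, e, f, h, j, n, x }.
In ArgList : Stmt f: add FIRST(f) = { f }.
In Tail : f x Stmt h: add FIRST(h) = { h }.
Union: FOLLOW(Stmt) = { EOF, e, f, h, j, n, x }.

{ EOF, e, f, h, j, n, x }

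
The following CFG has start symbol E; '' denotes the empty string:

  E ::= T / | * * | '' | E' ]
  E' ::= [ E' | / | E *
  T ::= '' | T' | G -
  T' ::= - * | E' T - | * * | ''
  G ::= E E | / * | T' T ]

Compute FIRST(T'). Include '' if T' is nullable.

{ *, -, /, [, ], '' }

T' ::= - * contributes {-}.
From T' ::= E' T -: add FIRST(E') = { *, -, /, [, ] }.
T' ::= * * contributes {*}.
T' ::= '' contributes ''.
Union: FIRST(T') = { *, -, /, [, ], '' }.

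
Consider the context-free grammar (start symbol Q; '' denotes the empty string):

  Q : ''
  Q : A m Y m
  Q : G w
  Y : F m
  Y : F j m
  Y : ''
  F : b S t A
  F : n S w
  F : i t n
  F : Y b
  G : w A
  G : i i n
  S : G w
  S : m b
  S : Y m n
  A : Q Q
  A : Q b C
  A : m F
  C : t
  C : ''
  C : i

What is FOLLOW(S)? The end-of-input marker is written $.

{ t, w }

In F : b S t A: add FIRST(t A) = { t }.
In F : n S w: add FIRST(w) = { w }.
Union: FOLLOW(S) = { t, w }.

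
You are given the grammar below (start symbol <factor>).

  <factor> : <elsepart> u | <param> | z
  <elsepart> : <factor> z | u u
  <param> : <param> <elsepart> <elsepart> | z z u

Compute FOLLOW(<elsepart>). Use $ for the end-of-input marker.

{ $, u, z }

In <factor> : <elsepart> u: add FIRST(u) = { u }.
In <param> : <param> <elsepart> <elsepart>: add FIRST(<elsepart>) = { u, z }.
In <param> : <param> <elsepart> <elsepart>: <elsepart> is at the end, add FOLLOW(<param>) = { $, u, z }.
Union: FOLLOW(<elsepart>) = { $, u, z }.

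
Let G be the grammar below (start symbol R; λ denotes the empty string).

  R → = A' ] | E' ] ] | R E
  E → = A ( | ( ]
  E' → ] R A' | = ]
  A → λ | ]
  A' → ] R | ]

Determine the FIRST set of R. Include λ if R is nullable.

R → = A' ] contributes {=}.
From R → E' ] ]: add FIRST(E') = { =, ] }.
From R → R E: add FIRST(R) = { =, ] }.
Union: FIRST(R) = { =, ] }.

{ =, ] }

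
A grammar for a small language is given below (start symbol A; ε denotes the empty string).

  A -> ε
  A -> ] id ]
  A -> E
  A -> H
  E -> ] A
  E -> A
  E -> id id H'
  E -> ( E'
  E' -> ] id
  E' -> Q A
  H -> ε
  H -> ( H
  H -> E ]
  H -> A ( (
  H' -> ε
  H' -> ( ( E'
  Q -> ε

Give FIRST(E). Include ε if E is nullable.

{ (, ], id, ε }

E -> ] A contributes {]}.
From E -> A: add FIRST(A) = { (, ], id, ε } (including ε since A is nullable).
E -> id id H' contributes {id}.
E -> ( E' contributes {(}.
Union: FIRST(E) = { (, ], id, ε }.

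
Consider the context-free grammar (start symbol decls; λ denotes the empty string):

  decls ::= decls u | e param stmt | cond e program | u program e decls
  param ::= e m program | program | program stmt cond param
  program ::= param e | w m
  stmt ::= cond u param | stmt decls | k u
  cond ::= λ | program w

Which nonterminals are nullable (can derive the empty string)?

{ cond }

Directly nullable (have an λ-production): cond.
No other nonterminal has a production whose RHS symbols are all nullable.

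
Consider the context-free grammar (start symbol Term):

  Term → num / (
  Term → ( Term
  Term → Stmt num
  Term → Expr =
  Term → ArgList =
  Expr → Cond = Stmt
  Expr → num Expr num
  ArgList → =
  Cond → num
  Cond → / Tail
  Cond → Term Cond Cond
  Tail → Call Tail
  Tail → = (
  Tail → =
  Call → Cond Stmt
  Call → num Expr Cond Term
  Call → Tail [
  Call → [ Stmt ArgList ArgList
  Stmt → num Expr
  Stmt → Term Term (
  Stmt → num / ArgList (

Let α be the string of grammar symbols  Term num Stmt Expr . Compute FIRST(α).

{ (, /, =, num }

Add FIRST(Term) = { (, /, =, num }; Term is not nullable, stop.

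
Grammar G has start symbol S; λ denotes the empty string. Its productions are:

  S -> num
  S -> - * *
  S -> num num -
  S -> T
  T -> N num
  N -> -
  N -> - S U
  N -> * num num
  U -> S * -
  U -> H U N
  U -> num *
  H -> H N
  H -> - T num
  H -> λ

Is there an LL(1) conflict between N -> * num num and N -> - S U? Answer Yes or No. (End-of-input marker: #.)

No

FIRST(* num num) = { * } and FIRST(- S U) = { - }.
The FIRST sets are disjoint and neither alternative is nullable — no conflict.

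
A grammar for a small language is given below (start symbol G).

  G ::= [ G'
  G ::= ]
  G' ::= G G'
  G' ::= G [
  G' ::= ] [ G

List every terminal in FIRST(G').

{ [, ] }

From G' ::= G G': add FIRST(G) = { [, ] }.
From G' ::= G [: add FIRST(G) = { [, ] }.
G' ::= ] [ G contributes {]}.
Union: FIRST(G') = { [, ] }.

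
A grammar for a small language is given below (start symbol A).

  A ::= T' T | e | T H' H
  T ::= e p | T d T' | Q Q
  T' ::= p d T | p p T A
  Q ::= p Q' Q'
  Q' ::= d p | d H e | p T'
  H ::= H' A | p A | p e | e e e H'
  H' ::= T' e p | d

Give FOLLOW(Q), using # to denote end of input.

In T ::= Q Q: add FIRST(Q) = { p }.
In T ::= Q Q: Q is at the end, add FOLLOW(T) = { #, d, e, p }.
Union: FOLLOW(Q) = { #, d, e, p }.

{ #, d, e, p }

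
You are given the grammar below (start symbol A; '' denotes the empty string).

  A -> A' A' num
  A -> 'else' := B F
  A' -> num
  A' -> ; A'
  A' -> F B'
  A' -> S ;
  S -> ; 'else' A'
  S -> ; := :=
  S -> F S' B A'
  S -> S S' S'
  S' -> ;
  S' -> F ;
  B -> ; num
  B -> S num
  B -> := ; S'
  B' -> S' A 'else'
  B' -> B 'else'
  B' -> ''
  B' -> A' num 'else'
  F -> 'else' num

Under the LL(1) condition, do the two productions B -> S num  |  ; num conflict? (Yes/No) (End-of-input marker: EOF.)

Yes

FIRST(S num) = { 'else', ; } and FIRST(; num) = { ; }.
Both contain ;, so the two alternatives are not disjoint — LL(1) conflict.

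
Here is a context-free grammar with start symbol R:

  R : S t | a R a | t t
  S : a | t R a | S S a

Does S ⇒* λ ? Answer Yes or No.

No nonterminal in this grammar is nullable.
No production of S has an RHS whose symbols are all nullable, so S is not nullable.

No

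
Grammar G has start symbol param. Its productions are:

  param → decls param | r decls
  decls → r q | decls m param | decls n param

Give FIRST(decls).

decls → r q contributes {r}.
From decls → decls m param: add FIRST(decls) = { r }.
From decls → decls n param: add FIRST(decls) = { r }.
Union: FIRST(decls) = { r }.

{ r }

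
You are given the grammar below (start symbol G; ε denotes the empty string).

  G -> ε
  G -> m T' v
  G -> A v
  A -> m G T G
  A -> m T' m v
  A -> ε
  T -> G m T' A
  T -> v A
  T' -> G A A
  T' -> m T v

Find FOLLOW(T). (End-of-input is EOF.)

{ m, v }

In A -> m G T G: add FIRST(G)\{ε} = { m, v }.
  Since G is nullable, also add FOLLOW(A) = { m, v }.
In T' -> m T v: add FIRST(v) = { v }.
Union: FOLLOW(T) = { m, v }.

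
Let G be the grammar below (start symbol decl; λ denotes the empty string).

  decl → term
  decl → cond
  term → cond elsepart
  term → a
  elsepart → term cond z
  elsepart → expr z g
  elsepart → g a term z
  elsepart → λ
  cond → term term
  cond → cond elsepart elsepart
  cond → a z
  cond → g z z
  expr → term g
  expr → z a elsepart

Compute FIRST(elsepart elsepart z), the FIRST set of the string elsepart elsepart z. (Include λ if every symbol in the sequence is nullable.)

{ a, g, z }

Add FIRST(elsepart)\{λ} = { a, g, z }; elsepart is nullable, continue.
Add FIRST(elsepart)\{λ} = { a, g, z }; elsepart is nullable, continue.
z is a terminal; add {z} and stop.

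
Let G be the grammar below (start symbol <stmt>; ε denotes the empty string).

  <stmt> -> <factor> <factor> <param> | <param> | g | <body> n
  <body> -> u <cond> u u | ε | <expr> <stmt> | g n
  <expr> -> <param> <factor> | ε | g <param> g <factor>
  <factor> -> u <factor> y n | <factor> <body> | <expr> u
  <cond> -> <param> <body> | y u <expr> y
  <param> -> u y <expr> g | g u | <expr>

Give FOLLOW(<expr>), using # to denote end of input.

In <body> -> <expr> <stmt>: add FIRST(<stmt>)\{ε} = { g, n, u }.
  Since <stmt> is nullable, also add FOLLOW(<body>) = { #, g, n, u, y }.
In <factor> -> <expr> u: add FIRST(u) = { u }.
In <cond> -> y u <expr> y: add FIRST(y) = { y }.
In <param> -> u y <expr> g: add FIRST(g) = { g }.
In <param> -> <expr>: <expr> is at the end, add FOLLOW(<param>) = { #, g, n, u, y }.
Union: FOLLOW(<expr>) = { #, g, n, u, y }.

{ #, g, n, u, y }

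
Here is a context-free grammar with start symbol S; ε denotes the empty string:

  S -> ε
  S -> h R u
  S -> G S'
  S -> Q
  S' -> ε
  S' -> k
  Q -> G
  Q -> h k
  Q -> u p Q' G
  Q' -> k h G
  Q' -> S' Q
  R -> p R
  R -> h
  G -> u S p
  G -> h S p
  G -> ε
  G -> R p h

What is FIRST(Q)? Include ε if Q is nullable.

From Q -> G: add FIRST(G) = { h, p, u, ε } (including ε since G is nullable).
Q -> h k contributes {h}.
Q -> u p Q' G contributes {u}.
Union: FIRST(Q) = { h, p, u, ε }.

{ h, p, u, ε }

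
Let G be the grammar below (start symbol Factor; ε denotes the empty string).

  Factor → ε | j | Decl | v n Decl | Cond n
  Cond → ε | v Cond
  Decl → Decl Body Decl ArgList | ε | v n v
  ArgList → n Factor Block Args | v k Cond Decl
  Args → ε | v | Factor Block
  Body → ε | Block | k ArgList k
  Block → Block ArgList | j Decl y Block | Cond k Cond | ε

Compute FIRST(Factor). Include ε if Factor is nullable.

Factor → ε contributes ε.
Factor → j contributes {j}.
From Factor → Decl: add FIRST(Decl) = { j, k, n, v, ε } (including ε since Decl is nullable).
Factor → v n Decl contributes {v}.
From Factor → Cond n: Cond nullable, take FIRST(Cond) ∪ {n} = { n, v }.
Union: FIRST(Factor) = { j, k, n, v, ε }.

{ j, k, n, v, ε }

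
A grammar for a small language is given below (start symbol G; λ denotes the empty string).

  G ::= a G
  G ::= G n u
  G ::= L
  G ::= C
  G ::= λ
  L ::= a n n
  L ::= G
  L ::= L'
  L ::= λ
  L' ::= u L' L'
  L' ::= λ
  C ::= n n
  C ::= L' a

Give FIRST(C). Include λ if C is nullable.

{ a, n, u }

C ::= n n contributes {n}.
From C ::= L' a: L' nullable, take FIRST(L') ∪ {a} = { a, u }.
Union: FIRST(C) = { a, n, u }.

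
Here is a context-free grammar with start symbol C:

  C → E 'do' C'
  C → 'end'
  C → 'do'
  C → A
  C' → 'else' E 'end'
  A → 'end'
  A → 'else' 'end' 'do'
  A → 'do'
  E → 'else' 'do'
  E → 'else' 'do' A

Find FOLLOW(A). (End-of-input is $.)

In C → A: A is at the end, add FOLLOW(C) = { $ }.
In E → 'else' 'do' A: A is at the end, add FOLLOW(E) = { 'do', 'end' }.
Union: FOLLOW(A) = { $, 'do', 'end' }.

{ $, 'do', 'end' }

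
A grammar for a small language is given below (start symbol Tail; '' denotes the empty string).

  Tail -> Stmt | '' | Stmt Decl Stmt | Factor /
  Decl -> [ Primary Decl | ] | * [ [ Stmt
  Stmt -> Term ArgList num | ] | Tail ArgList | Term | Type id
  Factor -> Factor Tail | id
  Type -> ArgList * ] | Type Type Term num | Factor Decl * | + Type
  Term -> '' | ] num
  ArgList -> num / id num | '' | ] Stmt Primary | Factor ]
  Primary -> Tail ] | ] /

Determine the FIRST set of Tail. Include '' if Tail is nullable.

From Tail -> Stmt: add FIRST(Stmt) = { *, +, [, ], id, num, '' } (including '' since Stmt is nullable).
Tail -> '' contributes ''.
From Tail -> Stmt Decl Stmt: Stmt nullable, take FIRST(Stmt) ∪ FIRST(Decl) = { *, +, [, ], id, num }.
From Tail -> Factor /: add FIRST(Factor) = { id }.
Union: FIRST(Tail) = { *, +, [, ], id, num, '' }.

{ *, +, [, ], id, num, '' }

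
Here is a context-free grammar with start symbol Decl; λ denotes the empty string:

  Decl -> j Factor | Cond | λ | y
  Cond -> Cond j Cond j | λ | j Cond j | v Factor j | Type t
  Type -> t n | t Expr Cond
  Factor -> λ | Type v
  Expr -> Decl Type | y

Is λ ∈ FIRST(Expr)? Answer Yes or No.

Nullable nonterminals: Cond, Decl, Factor.
No production of Expr has an RHS whose symbols are all nullable, so Expr is not nullable.

No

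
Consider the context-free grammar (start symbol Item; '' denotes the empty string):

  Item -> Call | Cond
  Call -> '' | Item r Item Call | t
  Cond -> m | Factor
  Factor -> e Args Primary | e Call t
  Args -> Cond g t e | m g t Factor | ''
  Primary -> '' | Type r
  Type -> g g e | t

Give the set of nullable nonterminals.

{ Args, Call, Item, Primary }

Directly nullable (have an ''-production): Call, Args, Primary.
Item -> Call with every symbol nullable, so Item is nullable.
No other nonterminal has a production whose RHS symbols are all nullable.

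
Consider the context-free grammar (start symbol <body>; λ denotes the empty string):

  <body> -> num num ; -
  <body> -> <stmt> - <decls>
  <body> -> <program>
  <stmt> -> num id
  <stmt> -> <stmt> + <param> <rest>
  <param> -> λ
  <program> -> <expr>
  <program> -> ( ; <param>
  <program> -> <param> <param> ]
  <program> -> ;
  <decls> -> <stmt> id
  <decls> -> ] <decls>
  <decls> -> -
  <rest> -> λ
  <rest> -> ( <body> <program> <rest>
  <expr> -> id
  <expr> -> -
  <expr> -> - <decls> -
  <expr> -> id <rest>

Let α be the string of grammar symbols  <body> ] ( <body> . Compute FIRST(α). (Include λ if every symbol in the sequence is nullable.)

Add FIRST(<body>) = { (, -, ;, ], id, num }; <body> is not nullable, stop.

{ (, -, ;, ], id, num }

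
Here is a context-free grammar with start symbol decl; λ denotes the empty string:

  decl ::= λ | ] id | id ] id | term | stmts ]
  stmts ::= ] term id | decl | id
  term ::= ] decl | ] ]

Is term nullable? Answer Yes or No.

No

Nullable nonterminals: decl, stmts.
No production of term has an RHS whose symbols are all nullable, so term is not nullable.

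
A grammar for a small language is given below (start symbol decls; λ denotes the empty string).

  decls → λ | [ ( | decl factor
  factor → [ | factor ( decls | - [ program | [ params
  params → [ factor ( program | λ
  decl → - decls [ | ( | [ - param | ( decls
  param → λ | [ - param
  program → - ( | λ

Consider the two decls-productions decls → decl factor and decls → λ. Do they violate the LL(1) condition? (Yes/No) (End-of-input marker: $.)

Yes

FIRST(decl factor) = { (, -, [ } and FIRST(λ) = { λ }.
The second alternative is nullable and FOLLOW(decls) = { $, (, -, [ } shares ( with FIRST of the first — conflict.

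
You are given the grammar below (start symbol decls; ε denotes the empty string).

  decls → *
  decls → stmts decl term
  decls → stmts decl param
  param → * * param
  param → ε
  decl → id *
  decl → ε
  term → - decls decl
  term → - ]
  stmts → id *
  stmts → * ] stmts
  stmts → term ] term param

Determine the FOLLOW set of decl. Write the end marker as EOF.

In decls → stmts decl term: add FIRST(term) = { - }.
In decls → stmts decl param: add FIRST(param)\{ε} = { * }.
  Since param is nullable, also add FOLLOW(decls) = { EOF, *, -, ], id }.
In term → - decls decl: decl is at the end, add FOLLOW(term) = { EOF, *, -, ], id }.
Union: FOLLOW(decl) = { EOF, *, -, ], id }.

{ EOF, *, -, ], id }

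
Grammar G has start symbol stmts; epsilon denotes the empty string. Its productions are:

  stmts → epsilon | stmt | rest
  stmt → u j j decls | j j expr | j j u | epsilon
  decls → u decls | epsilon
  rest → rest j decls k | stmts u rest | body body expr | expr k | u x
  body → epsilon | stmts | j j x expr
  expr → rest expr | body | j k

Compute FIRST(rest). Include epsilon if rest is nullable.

{ j, k, u, epsilon }

From rest → rest j decls k: rest nullable, take FIRST(rest) ∪ {j} = { j, k, u }.
From rest → stmts u rest: stmts nullable, take FIRST(stmts) ∪ {u} = { j, k, u }.
From rest → body body expr: body, body, expr nullable, take FIRST(body) ∪ FIRST(body) ∪ FIRST(expr) = { j, k, u }; also epsilon since the whole RHS is nullable.
From rest → expr k: expr nullable, take FIRST(expr) ∪ {k} = { j, k, u }.
rest → u x contributes {u}.
Union: FIRST(rest) = { j, k, u, epsilon }.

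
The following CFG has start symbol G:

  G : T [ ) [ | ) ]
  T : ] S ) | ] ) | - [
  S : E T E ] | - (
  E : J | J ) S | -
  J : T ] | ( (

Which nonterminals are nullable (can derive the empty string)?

{ } (none)

No nonterminal has an empty production or an RHS whose symbols are all nullable.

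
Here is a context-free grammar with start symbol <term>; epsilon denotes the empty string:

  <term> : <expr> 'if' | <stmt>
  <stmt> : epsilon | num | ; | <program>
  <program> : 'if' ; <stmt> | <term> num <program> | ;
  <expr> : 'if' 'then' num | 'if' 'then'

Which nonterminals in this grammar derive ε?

Directly nullable (have an epsilon-production): <stmt>.
<term> : <stmt> with every symbol nullable, so <term> is nullable.
No other nonterminal has a production whose RHS symbols are all nullable.

{ <stmt>, <term> }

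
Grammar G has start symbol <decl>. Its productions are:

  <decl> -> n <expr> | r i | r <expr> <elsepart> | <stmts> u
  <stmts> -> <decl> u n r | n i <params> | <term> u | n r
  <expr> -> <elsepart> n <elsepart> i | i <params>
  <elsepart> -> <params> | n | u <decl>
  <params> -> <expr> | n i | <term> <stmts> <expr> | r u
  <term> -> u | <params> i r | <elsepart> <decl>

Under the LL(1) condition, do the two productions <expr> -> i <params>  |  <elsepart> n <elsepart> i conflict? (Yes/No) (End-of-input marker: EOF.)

Yes

FIRST(i <params>) = { i } and FIRST(<elsepart> n <elsepart> i) = { i, n, r, u }.
Both contain i, so the two alternatives are not disjoint — LL(1) conflict.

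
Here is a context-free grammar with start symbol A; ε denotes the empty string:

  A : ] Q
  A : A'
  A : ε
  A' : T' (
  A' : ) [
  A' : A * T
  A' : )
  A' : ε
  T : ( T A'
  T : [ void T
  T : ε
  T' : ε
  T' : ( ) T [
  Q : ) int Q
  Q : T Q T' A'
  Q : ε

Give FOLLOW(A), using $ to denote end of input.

{ $, * }

A is the start symbol, so $ ∈ FOLLOW(A).
In A' : A * T: add FIRST(* T) = { * }.
Union: FOLLOW(A) = { $, * }.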